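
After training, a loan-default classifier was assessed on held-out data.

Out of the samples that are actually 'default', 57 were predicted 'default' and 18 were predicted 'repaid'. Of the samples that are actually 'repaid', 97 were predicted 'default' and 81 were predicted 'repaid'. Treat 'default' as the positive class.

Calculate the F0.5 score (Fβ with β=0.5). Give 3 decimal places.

0.412

Fβ = (1+β²)·TP / ((1+β²)·TP + β²·FN + FP), with β²=1/4
= 1.25·57 / (1.25·57 + 0.25·18 + 97) = 0.412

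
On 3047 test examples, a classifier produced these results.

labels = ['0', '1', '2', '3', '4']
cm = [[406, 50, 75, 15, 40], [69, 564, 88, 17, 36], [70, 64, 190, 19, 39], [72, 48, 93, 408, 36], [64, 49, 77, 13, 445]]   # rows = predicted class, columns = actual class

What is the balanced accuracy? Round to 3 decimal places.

0.660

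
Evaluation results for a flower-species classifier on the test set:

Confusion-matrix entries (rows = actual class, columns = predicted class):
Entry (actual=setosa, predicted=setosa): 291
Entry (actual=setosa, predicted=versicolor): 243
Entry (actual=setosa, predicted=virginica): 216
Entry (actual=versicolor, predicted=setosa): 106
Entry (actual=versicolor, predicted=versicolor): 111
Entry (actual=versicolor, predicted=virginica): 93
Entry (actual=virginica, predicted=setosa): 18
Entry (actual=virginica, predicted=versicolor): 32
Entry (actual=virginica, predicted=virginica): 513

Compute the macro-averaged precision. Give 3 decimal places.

Per-class precision (TP/(TP+FP)):
  setosa: TP=291, FP=106+18=124 → 291/415 = 0.7012
  versicolor: TP=111, FP=243+32=275 → 111/386 = 0.2876
  virginica: TP=513, FP=216+93=309 → 513/822 = 0.6241
Macro-precision = mean = (0.7012 + 0.2876 + 0.6241) / 3 = 0.538

0.538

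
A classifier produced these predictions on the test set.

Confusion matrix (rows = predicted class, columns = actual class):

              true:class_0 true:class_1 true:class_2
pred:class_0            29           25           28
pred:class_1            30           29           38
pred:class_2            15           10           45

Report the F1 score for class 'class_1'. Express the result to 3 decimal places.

F1 score = 2·TP/(2·TP+FP+FN).
class_1: TP=29, FP=30+38=68, FN=25+10=35 → 58/161 = 0.3602

0.360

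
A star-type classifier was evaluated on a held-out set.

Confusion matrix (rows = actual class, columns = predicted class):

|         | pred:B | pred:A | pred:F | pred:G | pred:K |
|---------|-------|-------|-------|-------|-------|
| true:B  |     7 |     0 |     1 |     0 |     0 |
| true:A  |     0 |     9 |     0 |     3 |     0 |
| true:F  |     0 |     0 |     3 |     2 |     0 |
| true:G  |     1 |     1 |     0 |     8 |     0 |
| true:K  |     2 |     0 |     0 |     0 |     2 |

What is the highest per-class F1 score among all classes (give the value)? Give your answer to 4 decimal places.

0.8182

Per-class F1 score (2·TP/(2·TP+FP+FN)):
  B: TP=7, FP=0+0+1+2=3, FN=0+1+0+0=1 → 14/18 = 0.77778
  A: TP=9, FP=0+0+1+0=1, FN=0+0+3+0=3 → 18/22 = 0.81818
  F: TP=3, FP=1+0+0+0=1, FN=0+0+2+0=2 → 6/9 = 0.66667
  G: TP=8, FP=0+3+2+0=5, FN=1+1+0+0=2 → 16/23 = 0.69565
  K: TP=2, FP=0+0+0+0=0, FN=2+0+0+0=2 → 4/6 = 0.66667
Highest is class 'A' with F1 score = 0.8182.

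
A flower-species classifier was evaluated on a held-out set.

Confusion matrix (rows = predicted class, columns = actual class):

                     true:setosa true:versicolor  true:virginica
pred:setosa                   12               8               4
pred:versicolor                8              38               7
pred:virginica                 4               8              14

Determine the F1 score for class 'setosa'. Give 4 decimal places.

0.5000

Treat 'setosa' as positive and all other classes as negative.
F1 score = 2·TP/(2·TP+FP+FN).
setosa: TP=12, FP=8+4=12, FN=8+4=12 → 24/48 = 0.50000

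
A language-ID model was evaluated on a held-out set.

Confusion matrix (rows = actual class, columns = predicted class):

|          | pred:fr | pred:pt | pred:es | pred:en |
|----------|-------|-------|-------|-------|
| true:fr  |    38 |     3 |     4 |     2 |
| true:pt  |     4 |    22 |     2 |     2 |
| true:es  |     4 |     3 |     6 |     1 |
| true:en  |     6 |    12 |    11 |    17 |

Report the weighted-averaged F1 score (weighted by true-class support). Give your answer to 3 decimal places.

Per-class F1 score (2·TP/(2·TP+FP+FN)):
  fr: TP=38, FP=4+4+6=14, FN=3+4+2=9 → 76/99 = 0.7677
  pt: TP=22, FP=3+3+12=18, FN=4+2+2=8 → 44/70 = 0.6286
  es: TP=6, FP=4+2+11=17, FN=4+3+1=8 → 12/37 = 0.3243
  en: TP=17, FP=2+2+1=5, FN=6+12+11=29 → 34/68 = 0.5000
Weighted-F1 score = Σ (supportᵢ/N)·F1 scoreᵢ with N=137: (47/137)·0.7677 + (30/137)·0.6286 + (14/137)·0.3243 + (46/137)·0.5000 = 0.602

0.602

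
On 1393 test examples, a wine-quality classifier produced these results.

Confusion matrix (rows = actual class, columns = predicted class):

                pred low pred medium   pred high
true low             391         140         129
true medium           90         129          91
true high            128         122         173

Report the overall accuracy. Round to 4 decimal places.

0.4975

Accuracy = trace / total = (391+129+173=693) / 1393 = 693/1393 = 0.4975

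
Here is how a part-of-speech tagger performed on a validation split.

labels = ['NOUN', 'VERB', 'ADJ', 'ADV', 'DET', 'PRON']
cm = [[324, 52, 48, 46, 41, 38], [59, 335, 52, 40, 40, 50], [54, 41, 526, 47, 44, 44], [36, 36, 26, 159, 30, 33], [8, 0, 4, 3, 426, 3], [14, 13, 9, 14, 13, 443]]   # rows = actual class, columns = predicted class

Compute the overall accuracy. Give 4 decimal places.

Accuracy = trace / total = (324+335+526+159+426+443=2213) / 3151 = 2213/3151 = 0.7023

0.7023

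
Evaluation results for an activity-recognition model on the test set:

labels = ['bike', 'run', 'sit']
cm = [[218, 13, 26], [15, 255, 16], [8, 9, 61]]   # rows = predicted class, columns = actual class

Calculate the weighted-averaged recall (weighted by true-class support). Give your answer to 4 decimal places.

0.8599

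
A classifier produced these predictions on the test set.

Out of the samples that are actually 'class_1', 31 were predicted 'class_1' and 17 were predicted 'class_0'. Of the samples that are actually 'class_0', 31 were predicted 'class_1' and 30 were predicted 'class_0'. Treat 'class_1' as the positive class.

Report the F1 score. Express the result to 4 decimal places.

0.5636

Precision = TP/(TP+FP) = 31/62 = 0.5000
Recall = TP/(TP+FN) = 31/48 = 0.6458
F1 = 2·TP/(2·TP+FP+FN) = 62/110 = 0.5636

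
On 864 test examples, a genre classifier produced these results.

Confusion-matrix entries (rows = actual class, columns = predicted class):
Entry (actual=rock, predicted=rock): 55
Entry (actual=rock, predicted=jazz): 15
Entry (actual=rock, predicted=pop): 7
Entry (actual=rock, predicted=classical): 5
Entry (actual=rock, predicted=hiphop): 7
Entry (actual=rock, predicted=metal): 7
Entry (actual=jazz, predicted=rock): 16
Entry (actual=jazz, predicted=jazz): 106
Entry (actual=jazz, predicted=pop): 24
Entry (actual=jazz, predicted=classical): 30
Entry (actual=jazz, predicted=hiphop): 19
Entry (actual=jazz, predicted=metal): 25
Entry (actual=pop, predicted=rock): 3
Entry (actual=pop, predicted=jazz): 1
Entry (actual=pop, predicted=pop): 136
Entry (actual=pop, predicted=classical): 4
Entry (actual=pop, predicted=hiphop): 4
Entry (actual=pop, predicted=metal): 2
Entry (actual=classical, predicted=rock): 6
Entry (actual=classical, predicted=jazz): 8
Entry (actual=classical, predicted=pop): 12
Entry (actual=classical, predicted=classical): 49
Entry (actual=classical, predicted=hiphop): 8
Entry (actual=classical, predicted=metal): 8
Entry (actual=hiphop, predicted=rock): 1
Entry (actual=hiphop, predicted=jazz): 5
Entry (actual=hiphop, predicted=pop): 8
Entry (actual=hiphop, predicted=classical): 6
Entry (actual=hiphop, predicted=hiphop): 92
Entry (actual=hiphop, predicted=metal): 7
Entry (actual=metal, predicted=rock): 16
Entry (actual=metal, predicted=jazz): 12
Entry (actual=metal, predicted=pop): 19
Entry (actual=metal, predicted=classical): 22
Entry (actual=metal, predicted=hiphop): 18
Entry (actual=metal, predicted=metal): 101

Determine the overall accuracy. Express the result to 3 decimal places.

Accuracy = trace / total = (55+106+136+49+92+101=539) / 864 = 539/864 = 0.624

0.624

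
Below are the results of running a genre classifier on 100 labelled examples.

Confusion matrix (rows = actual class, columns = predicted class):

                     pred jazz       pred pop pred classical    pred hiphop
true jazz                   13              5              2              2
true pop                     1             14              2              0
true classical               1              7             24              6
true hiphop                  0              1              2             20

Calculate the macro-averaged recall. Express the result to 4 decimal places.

0.7289

Per-class recall (TP/(TP+FN)):
  jazz: TP=13, FN=5+2+2=9 → 13/22 = 0.59091
  pop: TP=14, FN=1+2+0=3 → 14/17 = 0.82353
  classical: TP=24, FN=1+7+6=14 → 24/38 = 0.63158
  hiphop: TP=20, FN=0+1+2=3 → 20/23 = 0.86957
Macro-recall = mean = (0.59091 + 0.82353 + 0.63158 + 0.86957) / 4 = 0.7289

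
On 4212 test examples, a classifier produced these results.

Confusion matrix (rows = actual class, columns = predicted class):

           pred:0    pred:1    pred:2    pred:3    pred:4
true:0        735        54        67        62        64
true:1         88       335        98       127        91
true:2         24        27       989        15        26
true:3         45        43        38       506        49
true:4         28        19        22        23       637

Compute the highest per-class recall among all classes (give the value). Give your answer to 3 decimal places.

0.915

Per-class recall (TP/(TP+FN)):
  0: TP=735, FN=54+67+62+64=247 → 735/982 = 0.7485
  1: TP=335, FN=88+98+127+91=404 → 335/739 = 0.4533
  2: TP=989, FN=24+27+15+26=92 → 989/1081 = 0.9149
  3: TP=506, FN=45+43+38+49=175 → 506/681 = 0.7430
  4: TP=637, FN=28+19+22+23=92 → 637/729 = 0.8738
Highest is class '2' with recall = 0.915.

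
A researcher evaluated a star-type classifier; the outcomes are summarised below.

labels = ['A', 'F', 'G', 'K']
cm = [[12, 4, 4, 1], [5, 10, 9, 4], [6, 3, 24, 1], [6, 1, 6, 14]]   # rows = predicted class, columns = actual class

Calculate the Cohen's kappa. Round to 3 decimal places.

Observed agreement pₒ = trace/N = 60/110 = 0.5455
Expected agreement pₑ = Σ (rowᵢ·colᵢ)/N² = (29·21 + 18·28 + 43·34 + 20·27)/110² = 0.2574
κ = (pₒ − pₑ)/(1 − pₑ) = (0.5455 − 0.2574)/(1 − 0.2574) = 0.388

0.388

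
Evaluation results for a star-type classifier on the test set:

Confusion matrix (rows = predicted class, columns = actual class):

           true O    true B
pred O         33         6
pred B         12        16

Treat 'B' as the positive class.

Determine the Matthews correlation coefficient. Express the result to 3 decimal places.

0.439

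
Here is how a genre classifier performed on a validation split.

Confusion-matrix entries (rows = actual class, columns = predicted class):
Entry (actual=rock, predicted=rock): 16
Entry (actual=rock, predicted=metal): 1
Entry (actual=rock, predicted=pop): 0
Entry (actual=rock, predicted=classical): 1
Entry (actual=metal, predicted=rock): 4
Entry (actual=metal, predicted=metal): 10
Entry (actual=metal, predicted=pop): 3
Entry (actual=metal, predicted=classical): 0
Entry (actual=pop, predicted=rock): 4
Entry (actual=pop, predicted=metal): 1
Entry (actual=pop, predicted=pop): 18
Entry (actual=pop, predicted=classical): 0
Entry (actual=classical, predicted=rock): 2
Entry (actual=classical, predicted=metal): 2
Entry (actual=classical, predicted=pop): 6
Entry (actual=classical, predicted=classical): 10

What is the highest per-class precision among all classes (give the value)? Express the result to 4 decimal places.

0.9091

Per-class precision (TP/(TP+FP)):
  rock: TP=16, FP=4+4+2=10 → 16/26 = 0.61538
  metal: TP=10, FP=1+1+2=4 → 10/14 = 0.71429
  pop: TP=18, FP=0+3+6=9 → 18/27 = 0.66667
  classical: TP=10, FP=1+0+0=1 → 10/11 = 0.90909
Highest is class 'classical' with precision = 0.9091.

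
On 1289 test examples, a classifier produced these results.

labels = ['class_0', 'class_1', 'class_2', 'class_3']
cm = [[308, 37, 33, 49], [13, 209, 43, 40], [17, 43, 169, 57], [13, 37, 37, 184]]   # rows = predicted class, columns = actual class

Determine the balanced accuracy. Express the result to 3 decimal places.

0.669

Balanced accuracy = mean of per-class recall.
  class_0: recall = 308/351 = 0.8775
  class_1: recall = 209/326 = 0.6411
  class_2: recall = 169/282 = 0.5993
  class_3: recall = 184/330 = 0.5576
Mean = (0.8775 + 0.6411 + 0.5993 + 0.5576) / 4 = 0.669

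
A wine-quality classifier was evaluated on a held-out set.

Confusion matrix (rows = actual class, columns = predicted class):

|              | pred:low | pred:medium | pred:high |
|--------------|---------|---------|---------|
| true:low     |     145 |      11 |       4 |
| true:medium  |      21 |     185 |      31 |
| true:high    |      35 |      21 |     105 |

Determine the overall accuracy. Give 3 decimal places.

0.780

Accuracy = trace / total = (145+185+105=435) / 558 = 435/558 = 0.780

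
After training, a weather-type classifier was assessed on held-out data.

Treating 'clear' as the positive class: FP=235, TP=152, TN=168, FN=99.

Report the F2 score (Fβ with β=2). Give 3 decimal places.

0.546

Fβ = (1+β²)·TP / ((1+β²)·TP + β²·FN + FP), with β²=4
= 5·152 / (5·152 + 4·99 + 235) = 0.546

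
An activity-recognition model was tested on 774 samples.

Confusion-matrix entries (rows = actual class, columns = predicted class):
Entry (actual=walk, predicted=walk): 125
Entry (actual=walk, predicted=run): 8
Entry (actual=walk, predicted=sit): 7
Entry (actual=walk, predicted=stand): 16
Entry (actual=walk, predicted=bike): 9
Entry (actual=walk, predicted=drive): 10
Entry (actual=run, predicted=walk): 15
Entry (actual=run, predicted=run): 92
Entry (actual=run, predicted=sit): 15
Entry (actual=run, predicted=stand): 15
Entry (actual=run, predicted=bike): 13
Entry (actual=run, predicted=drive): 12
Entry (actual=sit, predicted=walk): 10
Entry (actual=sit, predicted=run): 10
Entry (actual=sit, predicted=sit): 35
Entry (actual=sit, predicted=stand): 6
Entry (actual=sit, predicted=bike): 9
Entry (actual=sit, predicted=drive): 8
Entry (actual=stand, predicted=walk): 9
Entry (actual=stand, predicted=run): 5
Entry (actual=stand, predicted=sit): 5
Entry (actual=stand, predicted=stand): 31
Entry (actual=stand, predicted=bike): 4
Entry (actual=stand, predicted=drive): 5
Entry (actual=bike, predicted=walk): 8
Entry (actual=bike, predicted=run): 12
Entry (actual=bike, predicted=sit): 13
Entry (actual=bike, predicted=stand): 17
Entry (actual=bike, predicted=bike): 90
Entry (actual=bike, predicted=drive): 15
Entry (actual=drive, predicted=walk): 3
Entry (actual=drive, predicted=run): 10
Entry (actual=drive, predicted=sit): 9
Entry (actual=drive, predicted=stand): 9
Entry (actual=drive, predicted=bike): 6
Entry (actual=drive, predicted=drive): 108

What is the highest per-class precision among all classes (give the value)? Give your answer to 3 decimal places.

0.735

Per-class precision (TP/(TP+FP)):
  walk: TP=125, FP=15+10+9+8+3=45 → 125/170 = 0.7353
  run: TP=92, FP=8+10+5+12+10=45 → 92/137 = 0.6715
  sit: TP=35, FP=7+15+5+13+9=49 → 35/84 = 0.4167
  stand: TP=31, FP=16+15+6+17+9=63 → 31/94 = 0.3298
  bike: TP=90, FP=9+13+9+4+6=41 → 90/131 = 0.6870
  drive: TP=108, FP=10+12+8+5+15=50 → 108/158 = 0.6835
Highest is class 'walk' with precision = 0.735.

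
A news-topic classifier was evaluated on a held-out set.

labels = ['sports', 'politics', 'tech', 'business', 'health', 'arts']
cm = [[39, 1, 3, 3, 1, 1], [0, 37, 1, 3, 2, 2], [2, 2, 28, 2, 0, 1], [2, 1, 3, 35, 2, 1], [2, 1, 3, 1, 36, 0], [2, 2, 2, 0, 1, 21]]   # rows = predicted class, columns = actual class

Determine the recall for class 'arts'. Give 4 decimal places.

0.8077

Take TP from the diagonal, FP from the rest of the 'arts' prediction marginal, FN from the rest of the 'arts' actual marginal.
recall = TP/(TP+FN).
arts: TP=21, FN=1+2+1+1+0=5 → 21/26 = 0.80769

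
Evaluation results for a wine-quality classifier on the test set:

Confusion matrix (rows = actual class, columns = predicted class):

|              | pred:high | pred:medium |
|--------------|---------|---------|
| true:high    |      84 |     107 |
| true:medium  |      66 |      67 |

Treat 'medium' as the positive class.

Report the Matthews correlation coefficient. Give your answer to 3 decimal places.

-0.056

MCC = (TP·TN − FP·FN) / √((TP+FP)(TP+FN)(TN+FP)(TN+FN))
Numerator = 67·84 − 107·66 = -1434
Denominator = √(174·133·191·150) = √663018300 = 25749.1417
MCC = -1434 / 25749.1417 = -0.056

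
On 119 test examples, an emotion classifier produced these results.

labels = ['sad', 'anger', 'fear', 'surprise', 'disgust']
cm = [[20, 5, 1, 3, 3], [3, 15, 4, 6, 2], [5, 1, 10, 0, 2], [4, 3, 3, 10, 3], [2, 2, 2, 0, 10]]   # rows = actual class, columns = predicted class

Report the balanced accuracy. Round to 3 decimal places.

Balanced accuracy = mean of per-class recall.
  sad: recall = 20/32 = 0.6250
  anger: recall = 15/30 = 0.5000
  fear: recall = 10/18 = 0.5556
  surprise: recall = 10/23 = 0.4348
  disgust: recall = 10/16 = 0.6250
Mean = (0.6250 + 0.5000 + 0.5556 + 0.4348 + 0.6250) / 5 = 0.548

0.548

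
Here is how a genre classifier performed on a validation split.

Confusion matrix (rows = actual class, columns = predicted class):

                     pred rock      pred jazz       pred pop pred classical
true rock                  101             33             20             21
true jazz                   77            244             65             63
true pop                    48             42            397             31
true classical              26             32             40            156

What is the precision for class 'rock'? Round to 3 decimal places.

precision = TP/(TP+FP).
rock: TP=101, FP=77+48+26=151 → 101/252 = 0.4008

0.401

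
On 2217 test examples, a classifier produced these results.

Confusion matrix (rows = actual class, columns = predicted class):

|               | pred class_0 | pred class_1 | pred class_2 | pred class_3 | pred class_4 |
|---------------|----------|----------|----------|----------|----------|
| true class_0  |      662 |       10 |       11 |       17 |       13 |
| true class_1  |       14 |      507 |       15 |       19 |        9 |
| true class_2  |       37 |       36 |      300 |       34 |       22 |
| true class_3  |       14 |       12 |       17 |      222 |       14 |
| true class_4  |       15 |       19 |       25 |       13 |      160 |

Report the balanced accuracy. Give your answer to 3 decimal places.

0.802

Balanced accuracy = mean of per-class recall.
  class_0: recall = 662/713 = 0.9285
  class_1: recall = 507/564 = 0.8989
  class_2: recall = 300/429 = 0.6993
  class_3: recall = 222/279 = 0.7957
  class_4: recall = 160/232 = 0.6897
Mean = (0.9285 + 0.8989 + 0.6993 + 0.7957 + 0.6897) / 5 = 0.802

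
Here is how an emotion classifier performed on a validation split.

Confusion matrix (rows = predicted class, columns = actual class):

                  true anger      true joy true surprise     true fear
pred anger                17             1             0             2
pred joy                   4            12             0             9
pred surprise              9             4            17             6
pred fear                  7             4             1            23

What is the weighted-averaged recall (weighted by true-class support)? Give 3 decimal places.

0.595

Per-class recall (TP/(TP+FN)):
  anger: TP=17, FN=4+9+7=20 → 17/37 = 0.4595
  joy: TP=12, FN=1+4+4=9 → 12/21 = 0.5714
  surprise: TP=17, FN=0+0+1=1 → 17/18 = 0.9444
  fear: TP=23, FN=2+9+6=17 → 23/40 = 0.5750
Weighted-recall = Σ (supportᵢ/N)·recallᵢ with N=116: (37/116)·0.4595 + (21/116)·0.5714 + (18/116)·0.9444 + (40/116)·0.5750 = 0.595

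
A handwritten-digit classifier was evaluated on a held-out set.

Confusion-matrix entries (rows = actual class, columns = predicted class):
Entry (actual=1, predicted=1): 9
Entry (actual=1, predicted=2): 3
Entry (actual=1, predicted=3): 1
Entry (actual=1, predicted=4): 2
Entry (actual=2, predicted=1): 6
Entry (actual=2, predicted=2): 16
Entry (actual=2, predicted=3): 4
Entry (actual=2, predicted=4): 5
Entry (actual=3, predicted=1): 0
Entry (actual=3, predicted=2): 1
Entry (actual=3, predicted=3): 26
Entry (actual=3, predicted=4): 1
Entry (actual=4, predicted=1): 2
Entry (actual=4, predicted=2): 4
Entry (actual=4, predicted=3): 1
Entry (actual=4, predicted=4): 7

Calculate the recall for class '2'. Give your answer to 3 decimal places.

0.516

Take TP from the diagonal, FP from the rest of the '2' prediction marginal, FN from the rest of the '2' actual marginal.
recall = TP/(TP+FN).
2: TP=16, FN=6+4+5=15 → 16/31 = 0.5161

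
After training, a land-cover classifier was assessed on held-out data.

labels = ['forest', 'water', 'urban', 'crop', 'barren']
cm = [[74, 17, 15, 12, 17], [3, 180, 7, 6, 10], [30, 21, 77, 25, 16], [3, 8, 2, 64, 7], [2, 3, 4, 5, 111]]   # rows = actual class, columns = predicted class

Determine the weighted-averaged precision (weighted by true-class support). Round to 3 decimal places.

0.708

Per-class precision (TP/(TP+FP)):
  forest: TP=74, FP=3+30+3+2=38 → 74/112 = 0.6607
  water: TP=180, FP=17+21+8+3=49 → 180/229 = 0.7860
  urban: TP=77, FP=15+7+2+4=28 → 77/105 = 0.7333
  crop: TP=64, FP=12+6+25+5=48 → 64/112 = 0.5714
  barren: TP=111, FP=17+10+16+7=50 → 111/161 = 0.6894
Weighted-precision = Σ (supportᵢ/N)·precisionᵢ with N=719: (135/719)·0.6607 + (206/719)·0.7860 + (169/719)·0.7333 + (84/719)·0.5714 + (125/719)·0.6894 = 0.708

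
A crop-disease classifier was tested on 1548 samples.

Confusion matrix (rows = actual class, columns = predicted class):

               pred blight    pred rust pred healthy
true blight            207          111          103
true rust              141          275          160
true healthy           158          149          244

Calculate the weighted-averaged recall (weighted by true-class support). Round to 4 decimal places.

0.4690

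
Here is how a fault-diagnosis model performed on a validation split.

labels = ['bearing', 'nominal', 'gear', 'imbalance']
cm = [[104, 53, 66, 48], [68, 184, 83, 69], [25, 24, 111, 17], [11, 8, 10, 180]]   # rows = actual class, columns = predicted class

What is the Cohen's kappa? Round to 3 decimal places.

0.396

Observed agreement pₒ = trace/N = 579/1061 = 0.5457
Expected agreement pₑ = Σ (rowᵢ·colᵢ)/N² = (271·208 + 404·269 + 177·270 + 209·314)/1061² = 0.2474
κ = (pₒ − pₑ)/(1 − pₑ) = (0.5457 − 0.2474)/(1 − 0.2474) = 0.396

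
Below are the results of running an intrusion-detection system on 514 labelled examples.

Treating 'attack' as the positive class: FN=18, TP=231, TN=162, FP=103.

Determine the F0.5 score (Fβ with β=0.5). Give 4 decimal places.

0.7287

Fβ = (1+β²)·TP / ((1+β²)·TP + β²·FN + FP), with β²=1/4
= 1.25·231 / (1.25·231 + 0.25·18 + 103) = 0.7287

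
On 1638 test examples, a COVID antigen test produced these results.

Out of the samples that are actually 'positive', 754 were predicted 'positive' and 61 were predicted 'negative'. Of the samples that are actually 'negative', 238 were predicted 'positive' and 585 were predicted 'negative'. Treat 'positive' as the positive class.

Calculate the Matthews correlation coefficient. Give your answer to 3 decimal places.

MCC = (TP·TN − FP·FN) / √((TP+FP)(TP+FN)(TN+FP)(TN+FN))
Numerator = 754·585 − 238·61 = 426572
Denominator = √(992·815·823·646) = √429834859840 = 655617.9221
MCC = 426572 / 655617.9221 = 0.651

0.651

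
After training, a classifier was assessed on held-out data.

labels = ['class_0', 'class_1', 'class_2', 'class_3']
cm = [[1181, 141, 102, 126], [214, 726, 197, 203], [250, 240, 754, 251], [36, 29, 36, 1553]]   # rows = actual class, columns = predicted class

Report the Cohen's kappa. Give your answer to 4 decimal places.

Observed agreement pₒ = trace/N = 4214/6039 = 0.69780
Expected agreement pₑ = Σ (rowᵢ·colᵢ)/N² = (1550·1681 + 1340·1136 + 1495·1089 + 1654·2133)/6039² = 0.25456
κ = (pₒ − pₑ)/(1 − pₑ) = (0.69780 − 0.25456)/(1 − 0.25456) = 0.5946

0.5946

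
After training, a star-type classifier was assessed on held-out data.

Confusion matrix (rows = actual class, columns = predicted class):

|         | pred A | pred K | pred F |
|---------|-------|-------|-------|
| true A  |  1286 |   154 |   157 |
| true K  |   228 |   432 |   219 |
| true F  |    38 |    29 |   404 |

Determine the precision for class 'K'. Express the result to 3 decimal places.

Take TP from the diagonal, FP from the rest of the 'K' prediction marginal, FN from the rest of the 'K' actual marginal.
precision = TP/(TP+FP).
K: TP=432, FP=154+29=183 → 432/615 = 0.7024

0.702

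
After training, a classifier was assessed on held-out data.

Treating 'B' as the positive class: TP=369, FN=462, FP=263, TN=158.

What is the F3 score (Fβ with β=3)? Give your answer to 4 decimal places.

Fβ = (1+β²)·TP / ((1+β²)·TP + β²·FN + FP), with β²=9
= 10·369 / (10·369 + 9·462 + 263) = 0.4549

0.4549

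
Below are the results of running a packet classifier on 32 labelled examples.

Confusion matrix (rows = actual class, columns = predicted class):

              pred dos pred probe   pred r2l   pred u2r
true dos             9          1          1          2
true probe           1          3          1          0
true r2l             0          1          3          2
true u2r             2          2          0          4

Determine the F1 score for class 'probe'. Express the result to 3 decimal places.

F1 score = 2·TP/(2·TP+FP+FN).
probe: TP=3, FP=1+1+2=4, FN=1+1+0=2 → 6/12 = 0.5000

0.500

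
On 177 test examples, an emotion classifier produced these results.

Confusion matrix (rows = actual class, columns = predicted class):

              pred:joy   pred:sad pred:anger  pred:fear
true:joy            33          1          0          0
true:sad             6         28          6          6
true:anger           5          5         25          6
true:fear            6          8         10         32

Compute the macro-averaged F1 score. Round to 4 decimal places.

0.6680

Per-class F1 score (2·TP/(2·TP+FP+FN)):
  joy: TP=33, FP=6+5+6=17, FN=1+0+0=1 → 66/84 = 0.78571
  sad: TP=28, FP=1+5+8=14, FN=6+6+6=18 → 56/88 = 0.63636
  anger: TP=25, FP=0+6+10=16, FN=5+5+6=16 → 50/82 = 0.60976
  fear: TP=32, FP=0+6+6=12, FN=6+8+10=24 → 64/100 = 0.64000
Macro-F1 score = mean = (0.78571 + 0.63636 + 0.60976 + 0.64000) / 4 = 0.6680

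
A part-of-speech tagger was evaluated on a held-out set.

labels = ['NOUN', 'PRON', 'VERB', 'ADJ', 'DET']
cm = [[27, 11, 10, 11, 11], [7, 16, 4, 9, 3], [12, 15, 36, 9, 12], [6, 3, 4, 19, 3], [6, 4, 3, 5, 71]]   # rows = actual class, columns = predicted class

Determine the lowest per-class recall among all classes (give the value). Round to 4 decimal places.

0.3857

Per-class recall (TP/(TP+FN)):
  NOUN: TP=27, FN=11+10+11+11=43 → 27/70 = 0.38571
  PRON: TP=16, FN=7+4+9+3=23 → 16/39 = 0.41026
  VERB: TP=36, FN=12+15+9+12=48 → 36/84 = 0.42857
  ADJ: TP=19, FN=6+3+4+3=16 → 19/35 = 0.54286
  DET: TP=71, FN=6+4+3+5=18 → 71/89 = 0.79775
Lowest is class 'NOUN' with recall = 0.3857.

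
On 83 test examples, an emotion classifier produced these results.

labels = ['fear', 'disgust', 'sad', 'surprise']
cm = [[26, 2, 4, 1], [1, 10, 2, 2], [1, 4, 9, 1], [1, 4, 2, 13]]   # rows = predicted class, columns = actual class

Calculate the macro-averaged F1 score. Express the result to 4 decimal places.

0.6688

Per-class F1 score (2·TP/(2·TP+FP+FN)):
  fear: TP=26, FP=2+4+1=7, FN=1+1+1=3 → 52/62 = 0.83871
  disgust: TP=10, FP=1+2+2=5, FN=2+4+4=10 → 20/35 = 0.57143
  sad: TP=9, FP=1+4+1=6, FN=4+2+2=8 → 18/32 = 0.56250
  surprise: TP=13, FP=1+4+2=7, FN=1+2+1=4 → 26/37 = 0.70270
Macro-F1 score = mean = (0.83871 + 0.57143 + 0.56250 + 0.70270) / 4 = 0.6688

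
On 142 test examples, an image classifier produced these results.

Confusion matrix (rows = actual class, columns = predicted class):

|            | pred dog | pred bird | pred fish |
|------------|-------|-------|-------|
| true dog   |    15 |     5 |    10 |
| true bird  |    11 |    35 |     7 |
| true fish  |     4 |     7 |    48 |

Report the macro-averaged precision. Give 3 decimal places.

Per-class precision (TP/(TP+FP)):
  dog: TP=15, FP=11+4=15 → 15/30 = 0.5000
  bird: TP=35, FP=5+7=12 → 35/47 = 0.7447
  fish: TP=48, FP=10+7=17 → 48/65 = 0.7385
Macro-precision = mean = (0.5000 + 0.7447 + 0.7385) / 3 = 0.661

0.661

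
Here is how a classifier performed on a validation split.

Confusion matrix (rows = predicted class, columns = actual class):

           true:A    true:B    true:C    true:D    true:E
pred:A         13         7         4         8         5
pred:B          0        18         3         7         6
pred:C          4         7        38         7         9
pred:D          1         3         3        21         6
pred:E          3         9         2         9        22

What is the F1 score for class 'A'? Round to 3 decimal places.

0.448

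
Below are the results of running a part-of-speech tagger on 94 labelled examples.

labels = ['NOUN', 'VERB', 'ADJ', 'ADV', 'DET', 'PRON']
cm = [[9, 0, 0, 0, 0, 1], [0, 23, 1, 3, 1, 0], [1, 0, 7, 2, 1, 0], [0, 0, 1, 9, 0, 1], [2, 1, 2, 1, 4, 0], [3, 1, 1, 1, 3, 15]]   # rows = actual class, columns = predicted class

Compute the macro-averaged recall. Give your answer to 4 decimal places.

0.7002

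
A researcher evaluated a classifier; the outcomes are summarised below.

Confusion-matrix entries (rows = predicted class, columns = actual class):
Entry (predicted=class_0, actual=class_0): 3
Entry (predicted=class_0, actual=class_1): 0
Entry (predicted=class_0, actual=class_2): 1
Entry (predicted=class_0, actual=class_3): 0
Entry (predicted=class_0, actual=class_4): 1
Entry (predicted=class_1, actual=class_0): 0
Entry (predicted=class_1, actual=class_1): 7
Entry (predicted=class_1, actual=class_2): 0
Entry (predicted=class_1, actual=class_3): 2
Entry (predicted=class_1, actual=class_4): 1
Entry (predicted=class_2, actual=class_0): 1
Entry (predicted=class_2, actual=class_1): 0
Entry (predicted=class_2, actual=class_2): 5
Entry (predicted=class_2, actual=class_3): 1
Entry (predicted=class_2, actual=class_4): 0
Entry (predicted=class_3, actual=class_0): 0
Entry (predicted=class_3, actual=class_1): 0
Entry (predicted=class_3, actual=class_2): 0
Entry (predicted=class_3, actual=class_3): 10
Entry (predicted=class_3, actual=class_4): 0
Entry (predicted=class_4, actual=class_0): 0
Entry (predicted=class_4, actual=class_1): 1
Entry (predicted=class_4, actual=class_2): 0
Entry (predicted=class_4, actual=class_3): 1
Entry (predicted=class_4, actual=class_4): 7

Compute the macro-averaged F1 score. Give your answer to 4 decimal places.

0.7650

Per-class F1 score (2·TP/(2·TP+FP+FN)):
  class_0: TP=3, FP=0+1+0+1=2, FN=0+1+0+0=1 → 6/9 = 0.66667
  class_1: TP=7, FP=0+0+2+1=3, FN=0+0+0+1=1 → 14/18 = 0.77778
  class_2: TP=5, FP=1+0+1+0=2, FN=1+0+0+0=1 → 10/13 = 0.76923
  class_3: TP=10, FP=0+0+0+0=0, FN=0+2+1+1=4 → 20/24 = 0.83333
  class_4: TP=7, FP=0+1+0+1=2, FN=1+1+0+0=2 → 14/18 = 0.77778
Macro-F1 score = mean = (0.66667 + 0.77778 + 0.76923 + 0.83333 + 0.77778) / 5 = 0.7650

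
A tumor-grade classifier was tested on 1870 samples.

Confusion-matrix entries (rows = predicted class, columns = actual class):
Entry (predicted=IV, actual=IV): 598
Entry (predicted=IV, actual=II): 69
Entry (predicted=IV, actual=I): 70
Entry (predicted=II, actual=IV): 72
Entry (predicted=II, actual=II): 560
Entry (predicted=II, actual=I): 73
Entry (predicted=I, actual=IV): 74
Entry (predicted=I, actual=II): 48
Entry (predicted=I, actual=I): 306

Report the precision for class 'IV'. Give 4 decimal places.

precision = TP/(TP+FP).
IV: TP=598, FP=69+70=139 → 598/737 = 0.81140

0.8114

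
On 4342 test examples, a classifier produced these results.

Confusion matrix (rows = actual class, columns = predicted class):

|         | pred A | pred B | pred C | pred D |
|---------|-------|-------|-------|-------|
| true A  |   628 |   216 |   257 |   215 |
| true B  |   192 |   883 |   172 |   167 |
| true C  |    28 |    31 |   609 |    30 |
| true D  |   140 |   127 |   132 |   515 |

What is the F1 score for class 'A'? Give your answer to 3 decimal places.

0.545

F1 score = 2·TP/(2·TP+FP+FN).
A: TP=628, FP=192+28+140=360, FN=216+257+215=688 → 1256/2304 = 0.5451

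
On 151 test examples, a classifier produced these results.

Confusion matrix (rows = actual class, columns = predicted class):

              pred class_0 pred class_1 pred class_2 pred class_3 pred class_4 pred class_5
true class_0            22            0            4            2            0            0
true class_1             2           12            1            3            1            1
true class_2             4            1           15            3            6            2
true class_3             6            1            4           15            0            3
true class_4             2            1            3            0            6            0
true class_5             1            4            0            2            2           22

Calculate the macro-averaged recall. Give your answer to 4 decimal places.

Per-class recall (TP/(TP+FN)):
  class_0: TP=22, FN=0+4+2+0+0=6 → 22/28 = 0.78571
  class_1: TP=12, FN=2+1+3+1+1=8 → 12/20 = 0.60000
  class_2: TP=15, FN=4+1+3+6+2=16 → 15/31 = 0.48387
  class_3: TP=15, FN=6+1+4+0+3=14 → 15/29 = 0.51724
  class_4: TP=6, FN=2+1+3+0+0=6 → 6/12 = 0.50000
  class_5: TP=22, FN=1+4+0+2+2=9 → 22/31 = 0.70968
Macro-recall = mean = (0.78571 + 0.60000 + 0.48387 + 0.51724 + 0.50000 + 0.70968) / 6 = 0.5994

0.5994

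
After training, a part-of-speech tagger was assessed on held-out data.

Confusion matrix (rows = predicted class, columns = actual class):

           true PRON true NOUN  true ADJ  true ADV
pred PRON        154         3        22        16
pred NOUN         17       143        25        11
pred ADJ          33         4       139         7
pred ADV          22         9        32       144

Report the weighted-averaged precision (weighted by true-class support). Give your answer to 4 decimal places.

Per-class precision (TP/(TP+FP)):
  PRON: TP=154, FP=3+22+16=41 → 154/195 = 0.78974
  NOUN: TP=143, FP=17+25+11=53 → 143/196 = 0.72959
  ADJ: TP=139, FP=33+4+7=44 → 139/183 = 0.75956
  ADV: TP=144, FP=22+9+32=63 → 144/207 = 0.69565
Weighted-precision = Σ (supportᵢ/N)·precisionᵢ with N=781: (226/781)·0.78974 + (159/781)·0.72959 + (218/781)·0.75956 + (178/781)·0.69565 = 0.7476

0.7476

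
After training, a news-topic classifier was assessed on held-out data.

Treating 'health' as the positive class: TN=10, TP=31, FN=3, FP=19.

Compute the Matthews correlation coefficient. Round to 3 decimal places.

0.316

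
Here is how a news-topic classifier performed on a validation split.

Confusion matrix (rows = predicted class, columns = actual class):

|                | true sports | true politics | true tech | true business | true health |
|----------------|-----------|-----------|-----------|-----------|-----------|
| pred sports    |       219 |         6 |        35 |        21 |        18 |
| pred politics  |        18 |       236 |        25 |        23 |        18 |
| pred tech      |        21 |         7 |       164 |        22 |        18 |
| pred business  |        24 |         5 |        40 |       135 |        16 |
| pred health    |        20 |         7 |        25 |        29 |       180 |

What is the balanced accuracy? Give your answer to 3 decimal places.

0.701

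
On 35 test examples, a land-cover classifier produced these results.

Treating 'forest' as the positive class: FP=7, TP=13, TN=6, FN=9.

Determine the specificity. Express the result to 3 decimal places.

Specificity = TN/(TN+FP) = 6/(6+7) = 0.462

0.462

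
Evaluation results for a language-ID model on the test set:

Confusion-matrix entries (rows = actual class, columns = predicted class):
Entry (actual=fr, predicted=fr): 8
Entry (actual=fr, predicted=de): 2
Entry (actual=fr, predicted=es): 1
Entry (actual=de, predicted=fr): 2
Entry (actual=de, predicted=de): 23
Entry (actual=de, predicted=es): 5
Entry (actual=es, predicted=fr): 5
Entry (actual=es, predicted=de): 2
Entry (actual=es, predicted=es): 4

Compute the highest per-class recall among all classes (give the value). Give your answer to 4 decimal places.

0.7667

Per-class recall (TP/(TP+FN)):
  fr: TP=8, FN=2+1=3 → 8/11 = 0.72727
  de: TP=23, FN=2+5=7 → 23/30 = 0.76667
  es: TP=4, FN=5+2=7 → 4/11 = 0.36364
Highest is class 'de' with recall = 0.7667.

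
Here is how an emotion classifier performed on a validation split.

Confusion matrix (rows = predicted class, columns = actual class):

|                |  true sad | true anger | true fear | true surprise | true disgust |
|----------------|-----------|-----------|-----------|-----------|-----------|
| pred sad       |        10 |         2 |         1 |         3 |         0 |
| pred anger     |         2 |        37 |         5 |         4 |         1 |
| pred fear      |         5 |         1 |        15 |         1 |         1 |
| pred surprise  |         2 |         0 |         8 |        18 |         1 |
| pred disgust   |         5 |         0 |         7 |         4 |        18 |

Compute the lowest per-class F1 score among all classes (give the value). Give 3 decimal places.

Per-class F1 score (2·TP/(2·TP+FP+FN)):
  sad: TP=10, FP=2+1+3+0=6, FN=2+5+2+5=14 → 20/40 = 0.5000
  anger: TP=37, FP=2+5+4+1=12, FN=2+1+0+0=3 → 74/89 = 0.8315
  fear: TP=15, FP=5+1+1+1=8, FN=1+5+8+7=21 → 30/59 = 0.5085
  surprise: TP=18, FP=2+0+8+1=11, FN=3+4+1+4=12 → 36/59 = 0.6102
  disgust: TP=18, FP=5+0+7+4=16, FN=0+1+1+1=3 → 36/55 = 0.6545
Lowest is class 'sad' with F1 score = 0.500.

0.500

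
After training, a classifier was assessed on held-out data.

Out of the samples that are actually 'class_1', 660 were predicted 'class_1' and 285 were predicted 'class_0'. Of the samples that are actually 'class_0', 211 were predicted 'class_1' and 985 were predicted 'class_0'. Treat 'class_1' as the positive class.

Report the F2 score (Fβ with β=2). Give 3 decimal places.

0.710

Fβ = (1+β²)·TP / ((1+β²)·TP + β²·FN + FP), with β²=4
= 5·660 / (5·660 + 4·285 + 211) = 0.710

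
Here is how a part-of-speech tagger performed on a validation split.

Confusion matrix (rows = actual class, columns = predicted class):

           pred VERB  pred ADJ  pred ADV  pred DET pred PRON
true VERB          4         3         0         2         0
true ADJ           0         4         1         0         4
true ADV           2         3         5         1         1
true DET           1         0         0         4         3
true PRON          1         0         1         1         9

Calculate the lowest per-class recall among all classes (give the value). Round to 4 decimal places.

0.4167

Per-class recall (TP/(TP+FN)):
  VERB: TP=4, FN=3+0+2+0=5 → 4/9 = 0.44444
  ADJ: TP=4, FN=0+1+0+4=5 → 4/9 = 0.44444
  ADV: TP=5, FN=2+3+1+1=7 → 5/12 = 0.41667
  DET: TP=4, FN=1+0+0+3=4 → 4/8 = 0.50000
  PRON: TP=9, FN=1+0+1+1=3 → 9/12 = 0.75000
Lowest is class 'ADV' with recall = 0.4167.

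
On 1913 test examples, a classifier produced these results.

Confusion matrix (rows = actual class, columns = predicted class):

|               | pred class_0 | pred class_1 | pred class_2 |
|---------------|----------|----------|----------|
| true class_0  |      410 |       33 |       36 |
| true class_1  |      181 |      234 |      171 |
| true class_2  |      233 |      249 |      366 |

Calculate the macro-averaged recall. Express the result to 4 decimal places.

0.5623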